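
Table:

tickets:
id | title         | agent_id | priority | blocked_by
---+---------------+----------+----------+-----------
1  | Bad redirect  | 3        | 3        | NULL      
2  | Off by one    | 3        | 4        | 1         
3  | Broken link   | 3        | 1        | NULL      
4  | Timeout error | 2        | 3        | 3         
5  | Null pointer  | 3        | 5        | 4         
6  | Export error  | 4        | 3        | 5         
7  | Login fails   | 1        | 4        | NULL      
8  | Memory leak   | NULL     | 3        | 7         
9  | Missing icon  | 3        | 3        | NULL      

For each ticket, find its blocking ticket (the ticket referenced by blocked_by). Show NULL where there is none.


This is a self-join: tickets is joined to a second copy of itself, matching each row's blocked_by to another row's id. Use LEFT JOIN so rows with blocked_by=NULL are kept.
  - ticket 1 (Bad redirect): blocked_by=NULL -> NULL
  - ticket 2 (Off by one): blocked_by=1 -> Bad redirect
  - ticket 3 (Broken link): blocked_by=NULL -> NULL
  - ticket 4 (Timeout error): blocked_by=3 -> Broken link
  - ticket 5 (Null pointer): blocked_by=4 -> Timeout error
  - ticket 6 (Export error): blocked_by=5 -> Null pointer
  - ticket 7 (Login fails): blocked_by=NULL -> NULL
  - ticket 8 (Memory leak): blocked_by=7 -> Login fails
  - ticket 9 (Missing icon): blocked_by=NULL -> NULL

SQL:
SELECT a.title AS item, b.title AS blocked_by
FROM tickets a
LEFT JOIN tickets b ON a.blocked_by = b.id

Result:
item          | blocked_by   
--------------+--------------
Bad redirect  | NULL         
Off by one    | Bad redirect 
Broken link   | NULL         
Timeout error | Broken link  
Null pointer  | Timeout error
Export error  | Null pointer 
Login fails   | NULL         
Memory leak   | Login fails  
Missing icon  | NULL         


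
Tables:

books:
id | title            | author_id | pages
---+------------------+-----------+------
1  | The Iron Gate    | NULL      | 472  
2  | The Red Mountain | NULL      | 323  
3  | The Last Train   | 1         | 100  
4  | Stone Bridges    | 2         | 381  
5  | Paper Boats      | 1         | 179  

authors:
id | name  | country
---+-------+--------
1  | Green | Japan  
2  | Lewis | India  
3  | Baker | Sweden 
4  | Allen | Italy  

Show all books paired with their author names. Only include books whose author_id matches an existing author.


INNER JOIN keeps only books rows whose author_id matches an id in authors. Walk through each book:
  - book 1 (The Iron Gate): author_id=NULL, no match -> dropped
  - book 2 (The Red Mountain): author_id=NULL, no match -> dropped
  - book 3 (The Last Train): author_id=1 -> matches Green
  - book 4 (Stone Bridges): author_id=2 -> matches Lewis
  - book 5 (Paper Boats): author_id=1 -> matches Green
So 2 of 5 rows are dropped.

SQL:
SELECT a.title, b.name AS author
FROM books a
INNER JOIN authors b ON a.author_id = b.id

Result:
title          | author
---------------+-------
The Last Train | Green 
Stone Bridges  | Lewis 
Paper Boats    | Green 


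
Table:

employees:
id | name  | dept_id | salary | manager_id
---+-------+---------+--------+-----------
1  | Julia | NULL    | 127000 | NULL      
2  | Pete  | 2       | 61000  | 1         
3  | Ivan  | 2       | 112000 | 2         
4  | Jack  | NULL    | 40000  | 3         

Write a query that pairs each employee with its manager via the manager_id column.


This is a self-join: employees is joined to a second copy of itself, matching each row's manager_id to another row's id. Use LEFT JOIN so rows with manager_id=NULL are kept.
  - employee 1 (Julia): manager_id=NULL -> NULL
  - employee 2 (Pete): manager_id=1 -> Julia
  - employee 3 (Ivan): manager_id=2 -> Pete
  - employee 4 (Jack): manager_id=3 -> Ivan

SQL:
SELECT a.name AS item, b.name AS manager
FROM employees a
LEFT JOIN employees b ON a.manager_id = b.id

Result:
item  | manager
------+--------
Julia | NULL   
Pete  | Julia  
Ivan  | Pete   
Jack  | Ivan   


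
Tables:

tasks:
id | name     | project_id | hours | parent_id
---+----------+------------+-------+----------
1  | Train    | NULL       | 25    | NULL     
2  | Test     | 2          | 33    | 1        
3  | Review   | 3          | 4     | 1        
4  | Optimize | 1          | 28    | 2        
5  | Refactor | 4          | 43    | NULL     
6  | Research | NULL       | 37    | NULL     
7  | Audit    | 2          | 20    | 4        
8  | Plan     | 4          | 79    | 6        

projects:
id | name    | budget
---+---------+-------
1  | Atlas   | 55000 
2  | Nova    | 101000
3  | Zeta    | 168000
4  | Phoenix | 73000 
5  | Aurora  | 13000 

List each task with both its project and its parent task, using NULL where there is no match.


Two LEFT JOINs from the same base table tasks: one to projects via project_id, one to tasks itself via parent_id. Both are LEFT so every task is preserved.
Match against projects:
  - task 1 (Train): project_id=NULL, no match -> kept with NULL
  - task 2 (Test): project_id=2 -> matches Nova
  - task 3 (Review): project_id=3 -> matches Zeta
  - task 4 (Optimize): project_id=1 -> matches Atlas
  - task 5 (Refactor): project_id=4 -> matches Phoenix
  - task 6 (Research): project_id=NULL, no match -> kept with NULL
  - task 7 (Audit): project_id=2 -> matches Nova
  - task 8 (Plan): project_id=4 -> matches Phoenix
Match against tasks (self):
  - task 1 (Train): parent_id=NULL -> NULL
  - task 2 (Test): parent_id=1 -> Train
  - task 3 (Review): parent_id=1 -> Train
  - task 4 (Optimize): parent_id=2 -> Test
  - task 5 (Refactor): parent_id=NULL -> NULL
  - task 6 (Research): parent_id=NULL -> NULL
  - task 7 (Audit): parent_id=4 -> Optimize
  - task 8 (Plan): parent_id=6 -> Research

SQL:
SELECT a.name, b.name AS project, c.name AS parent
FROM tasks a
LEFT JOIN projects b ON a.project_id = b.id
LEFT JOIN tasks c ON a.parent_id = c.id

Result:
name     | project | parent  
---------+---------+---------
Train    | NULL    | NULL    
Test     | Nova    | Train   
Review   | Zeta    | Train   
Optimize | Atlas   | Test    
Refactor | Phoenix | NULL    
Research | NULL    | NULL    
Audit    | Nova    | Optimize
Plan     | Phoenix | Research


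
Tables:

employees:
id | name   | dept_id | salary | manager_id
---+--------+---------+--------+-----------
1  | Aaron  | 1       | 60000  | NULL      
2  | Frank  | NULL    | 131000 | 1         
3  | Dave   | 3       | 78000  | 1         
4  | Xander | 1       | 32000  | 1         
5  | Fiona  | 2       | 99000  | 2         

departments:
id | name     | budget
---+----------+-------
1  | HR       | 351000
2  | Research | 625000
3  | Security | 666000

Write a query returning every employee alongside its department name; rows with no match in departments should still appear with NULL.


LEFT JOIN keeps every row from employees (the left table); where dept_id has no match in departments, the department columns become NULL. Walk through each employee:
  - employee 1 (Aaron): dept_id=1 -> matches HR
  - employee 2 (Frank): dept_id=NULL, no match -> kept with NULL
  - employee 3 (Dave): dept_id=3 -> matches Security
  - employee 4 (Xander): dept_id=1 -> matches HR
  - employee 5 (Fiona): dept_id=2 -> matches Research
All 5 rows appear; 1 has NULL department.

SQL:
SELECT a.name, b.name AS department
FROM employees a
LEFT JOIN departments b ON a.dept_id = b.id

Result:
name   | department
-------+-----------
Aaron  | HR        
Frank  | NULL      
Dave   | Security  
Xander | HR        
Fiona  | Research  


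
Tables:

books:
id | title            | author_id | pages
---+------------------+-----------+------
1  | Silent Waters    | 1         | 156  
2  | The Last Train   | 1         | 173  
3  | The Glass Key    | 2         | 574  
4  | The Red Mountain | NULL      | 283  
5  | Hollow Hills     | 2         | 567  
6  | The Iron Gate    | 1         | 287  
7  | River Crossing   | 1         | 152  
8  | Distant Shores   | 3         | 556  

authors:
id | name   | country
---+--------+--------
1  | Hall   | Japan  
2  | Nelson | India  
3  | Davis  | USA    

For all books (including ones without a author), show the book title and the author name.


LEFT JOIN keeps every row from books (the left table); where author_id has no match in authors, the author columns become NULL. Walk through each book:
  - book 1 (Silent Waters): author_id=1 -> matches Hall
  - book 2 (The Last Train): author_id=1 -> matches Hall
  - book 3 (The Glass Key): author_id=2 -> matches Nelson
  - book 4 (The Red Mountain): author_id=NULL, no match -> kept with NULL
  - book 5 (Hollow Hills): author_id=2 -> matches Nelson
  - book 6 (The Iron Gate): author_id=1 -> matches Hall
  - book 7 (River Crossing): author_id=1 -> matches Hall
  - book 8 (Distant Shores): author_id=3 -> matches Davis
All 8 rows appear; 1 has NULL author.

SQL:
SELECT a.title, b.name AS author
FROM books a
LEFT JOIN authors b ON a.author_id = b.id

Result:
title            | author
-----------------+-------
Silent Waters    | Hall  
The Last Train   | Hall  
The Glass Key    | Nelson
The Red Mountain | NULL  
Hollow Hills     | Nelson
The Iron Gate    | Hall  
River Crossing   | Hall  
Distant Shores   | Davis 


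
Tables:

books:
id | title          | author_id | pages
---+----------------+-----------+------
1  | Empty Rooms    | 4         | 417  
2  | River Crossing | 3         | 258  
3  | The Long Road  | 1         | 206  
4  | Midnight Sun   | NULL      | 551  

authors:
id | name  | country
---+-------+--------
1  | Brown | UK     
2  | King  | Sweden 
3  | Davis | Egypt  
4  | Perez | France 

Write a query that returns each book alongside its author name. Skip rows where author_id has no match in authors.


INNER JOIN keeps only books rows whose author_id matches an id in authors. Walk through each book:
  - book 1 (Empty Rooms): author_id=4 -> matches Perez
  - book 2 (River Crossing): author_id=3 -> matches Davis
  - book 3 (The Long Road): author_id=1 -> matches Brown
  - book 4 (Midnight Sun): author_id=NULL, no match -> dropped
So 1 of 4 rows is dropped.

SQL:
SELECT a.title, b.name AS author
FROM books a
INNER JOIN authors b ON a.author_id = b.id

Result:
title          | author
---------------+-------
Empty Rooms    | Perez 
River Crossing | Davis 
The Long Road  | Brown 


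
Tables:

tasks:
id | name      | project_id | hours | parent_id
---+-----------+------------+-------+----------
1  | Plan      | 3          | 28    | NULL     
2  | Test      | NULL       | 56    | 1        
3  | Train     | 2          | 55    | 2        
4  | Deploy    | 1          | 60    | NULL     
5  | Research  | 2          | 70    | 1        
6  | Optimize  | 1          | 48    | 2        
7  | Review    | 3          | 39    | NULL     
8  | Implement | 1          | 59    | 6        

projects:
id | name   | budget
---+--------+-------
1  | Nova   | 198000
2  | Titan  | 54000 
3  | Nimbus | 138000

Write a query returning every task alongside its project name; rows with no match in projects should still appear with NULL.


LEFT JOIN keeps every row from tasks (the left table); where project_id has no match in projects, the project columns become NULL. Walk through each task:
  - task 1 (Plan): project_id=3 -> matches Nimbus
  - task 2 (Test): project_id=NULL, no match -> kept with NULL
  - task 3 (Train): project_id=2 -> matches Titan
  - task 4 (Deploy): project_id=1 -> matches Nova
  - task 5 (Research): project_id=2 -> matches Titan
  - task 6 (Optimize): project_id=1 -> matches Nova
  - task 7 (Review): project_id=3 -> matches Nimbus
  - task 8 (Implement): project_id=1 -> matches Nova
All 8 rows appear; 1 has NULL project.

SQL:
SELECT a.name, b.name AS project
FROM tasks a
LEFT JOIN projects b ON a.project_id = b.id

Result:
name      | project
----------+--------
Plan      | Nimbus 
Test      | NULL   
Train     | Titan  
Deploy    | Nova   
Research  | Titan  
Optimize  | Nova   
Review    | Nimbus 
Implement | Nova   


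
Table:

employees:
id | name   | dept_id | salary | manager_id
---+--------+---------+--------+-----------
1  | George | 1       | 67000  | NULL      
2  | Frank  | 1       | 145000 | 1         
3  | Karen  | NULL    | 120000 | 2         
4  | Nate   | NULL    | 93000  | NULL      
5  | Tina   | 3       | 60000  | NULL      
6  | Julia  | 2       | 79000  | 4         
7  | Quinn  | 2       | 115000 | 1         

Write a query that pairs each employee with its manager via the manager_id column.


This is a self-join: employees is joined to a second copy of itself, matching each row's manager_id to another row's id. Use LEFT JOIN so rows with manager_id=NULL are kept.
  - employee 1 (George): manager_id=NULL -> NULL
  - employee 2 (Frank): manager_id=1 -> George
  - employee 3 (Karen): manager_id=2 -> Frank
  - employee 4 (Nate): manager_id=NULL -> NULL
  - employee 5 (Tina): manager_id=NULL -> NULL
  - employee 6 (Julia): manager_id=4 -> Nate
  - employee 7 (Quinn): manager_id=1 -> George

SQL:
SELECT a.name AS item, b.name AS manager
FROM employees a
LEFT JOIN employees b ON a.manager_id = b.id

Result:
item   | manager
-------+--------
George | NULL   
Frank  | George 
Karen  | Frank  
Nate   | NULL   
Tina   | NULL   
Julia  | Nate   
Quinn  | George 


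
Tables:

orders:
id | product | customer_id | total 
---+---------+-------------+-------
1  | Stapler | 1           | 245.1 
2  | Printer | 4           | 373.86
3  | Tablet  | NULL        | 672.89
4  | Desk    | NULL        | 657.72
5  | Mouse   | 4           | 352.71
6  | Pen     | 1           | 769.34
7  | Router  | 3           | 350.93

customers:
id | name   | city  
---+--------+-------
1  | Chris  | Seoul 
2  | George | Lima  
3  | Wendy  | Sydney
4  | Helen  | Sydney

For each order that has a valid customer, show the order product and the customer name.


INNER JOIN keeps only orders rows whose customer_id matches an id in customers. Walk through each order:
  - order 1 (Stapler): customer_id=1 -> matches Chris
  - order 2 (Printer): customer_id=4 -> matches Helen
  - order 3 (Tablet): customer_id=NULL, no match -> dropped
  - order 4 (Desk): customer_id=NULL, no match -> dropped
  - order 5 (Mouse): customer_id=4 -> matches Helen
  - order 6 (Pen): customer_id=1 -> matches Chris
  - order 7 (Router): customer_id=3 -> matches Wendy
So 2 of 7 rows are dropped.

SQL:
SELECT a.product, b.name AS customer
FROM orders a
INNER JOIN customers b ON a.customer_id = b.id

Result:
product | customer
--------+---------
Stapler | Chris   
Printer | Helen   
Mouse   | Helen   
Pen     | Chris   
Router  | Wendy   


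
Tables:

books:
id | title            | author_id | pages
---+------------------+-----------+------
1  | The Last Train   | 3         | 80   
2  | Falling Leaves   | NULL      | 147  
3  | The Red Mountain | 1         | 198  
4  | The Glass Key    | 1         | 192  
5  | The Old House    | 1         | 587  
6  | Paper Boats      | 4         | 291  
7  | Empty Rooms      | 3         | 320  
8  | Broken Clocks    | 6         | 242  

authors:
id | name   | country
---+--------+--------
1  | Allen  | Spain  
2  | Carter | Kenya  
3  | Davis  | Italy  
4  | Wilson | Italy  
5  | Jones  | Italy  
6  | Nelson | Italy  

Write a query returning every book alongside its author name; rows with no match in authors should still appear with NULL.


LEFT JOIN keeps every row from books (the left table); where author_id has no match in authors, the author columns become NULL. Walk through each book:
  - book 1 (The Last Train): author_id=3 -> matches Davis
  - book 2 (Falling Leaves): author_id=NULL, no match -> kept with NULL
  - book 3 (The Red Mountain): author_id=1 -> matches Allen
  - book 4 (The Glass Key): author_id=1 -> matches Allen
  - book 5 (The Old House): author_id=1 -> matches Allen
  - book 6 (Paper Boats): author_id=4 -> matches Wilson
  - book 7 (Empty Rooms): author_id=3 -> matches Davis
  - book 8 (Broken Clocks): author_id=6 -> matches Nelson
All 8 rows appear; 1 has NULL author.

SQL:
SELECT a.title, b.name AS author
FROM books a
LEFT JOIN authors b ON a.author_id = b.id

Result:
title            | author
-----------------+-------
The Last Train   | Davis 
Falling Leaves   | NULL  
The Red Mountain | Allen 
The Glass Key    | Allen 
The Old House    | Allen 
Paper Boats      | Wilson
Empty Rooms      | Davis 
Broken Clocks    | Nelson


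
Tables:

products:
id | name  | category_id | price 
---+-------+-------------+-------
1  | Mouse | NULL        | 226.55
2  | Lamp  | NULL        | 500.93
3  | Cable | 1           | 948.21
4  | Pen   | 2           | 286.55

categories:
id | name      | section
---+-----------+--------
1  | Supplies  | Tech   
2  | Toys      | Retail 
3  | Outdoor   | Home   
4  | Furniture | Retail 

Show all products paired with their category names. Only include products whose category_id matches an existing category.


INNER JOIN keeps only products rows whose category_id matches an id in categories. Walk through each product:
  - product 1 (Mouse): category_id=NULL, no match -> dropped
  - product 2 (Lamp): category_id=NULL, no match -> dropped
  - product 3 (Cable): category_id=1 -> matches Supplies
  - product 4 (Pen): category_id=2 -> matches Toys
So 2 of 4 rows are dropped.

SQL:
SELECT a.name, b.name AS category
FROM products a
INNER JOIN categories b ON a.category_id = b.id

Result:
name  | category
------+---------
Cable | Supplies
Pen   | Toys    


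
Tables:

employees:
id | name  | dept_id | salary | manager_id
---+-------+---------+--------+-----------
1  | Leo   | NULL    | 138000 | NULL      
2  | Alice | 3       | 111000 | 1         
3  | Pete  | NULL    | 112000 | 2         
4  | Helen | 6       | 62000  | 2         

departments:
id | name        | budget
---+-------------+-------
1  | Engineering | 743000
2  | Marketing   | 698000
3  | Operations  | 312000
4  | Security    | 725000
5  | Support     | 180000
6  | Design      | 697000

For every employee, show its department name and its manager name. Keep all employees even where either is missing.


Two LEFT JOINs from the same base table employees: one to departments via dept_id, one to employees itself via manager_id. Both are LEFT so every employee is preserved.
Match against departments:
  - employee 1 (Leo): dept_id=NULL, no match -> kept with NULL
  - employee 2 (Alice): dept_id=3 -> matches Operations
  - employee 3 (Pete): dept_id=NULL, no match -> kept with NULL
  - employee 4 (Helen): dept_id=6 -> matches Design
Match against employees (self):
  - employee 1 (Leo): manager_id=NULL -> NULL
  - employee 2 (Alice): manager_id=1 -> Leo
  - employee 3 (Pete): manager_id=2 -> Alice
  - employee 4 (Helen): manager_id=2 -> Alice

SQL:
SELECT a.name, b.name AS department, c.name AS manager
FROM employees a
LEFT JOIN departments b ON a.dept_id = b.id
LEFT JOIN employees c ON a.manager_id = c.id

Result:
name  | department | manager
------+------------+--------
Leo   | NULL       | NULL   
Alice | Operations | Leo    
Pete  | NULL       | Alice  
Helen | Design     | Alice  


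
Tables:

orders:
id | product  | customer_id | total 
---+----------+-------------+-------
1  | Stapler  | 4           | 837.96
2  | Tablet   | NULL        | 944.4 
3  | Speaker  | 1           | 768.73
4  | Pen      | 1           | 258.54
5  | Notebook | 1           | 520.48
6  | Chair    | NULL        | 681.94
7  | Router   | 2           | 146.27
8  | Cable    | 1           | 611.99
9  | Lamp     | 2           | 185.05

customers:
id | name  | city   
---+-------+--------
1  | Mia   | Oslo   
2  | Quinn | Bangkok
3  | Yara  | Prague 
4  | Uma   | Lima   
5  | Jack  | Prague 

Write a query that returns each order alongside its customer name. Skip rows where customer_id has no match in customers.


INNER JOIN keeps only orders rows whose customer_id matches an id in customers. Walk through each order:
  - order 1 (Stapler): customer_id=4 -> matches Uma
  - order 2 (Tablet): customer_id=NULL, no match -> dropped
  - order 3 (Speaker): customer_id=1 -> matches Mia
  - order 4 (Pen): customer_id=1 -> matches Mia
  - order 5 (Notebook): customer_id=1 -> matches Mia
  - order 6 (Chair): customer_id=NULL, no match -> dropped
  - order 7 (Router): customer_id=2 -> matches Quinn
  - order 8 (Cable): customer_id=1 -> matches Mia
  - order 9 (Lamp): customer_id=2 -> matches Quinn
So 2 of 9 rows are dropped.

SQL:
SELECT a.product, b.name AS customer
FROM orders a
INNER JOIN customers b ON a.customer_id = b.id

Result:
product  | customer
---------+---------
Stapler  | Uma     
Speaker  | Mia     
Pen      | Mia     
Notebook | Mia     
Router   | Quinn   
Cable    | Mia     
Lamp     | Quinn   


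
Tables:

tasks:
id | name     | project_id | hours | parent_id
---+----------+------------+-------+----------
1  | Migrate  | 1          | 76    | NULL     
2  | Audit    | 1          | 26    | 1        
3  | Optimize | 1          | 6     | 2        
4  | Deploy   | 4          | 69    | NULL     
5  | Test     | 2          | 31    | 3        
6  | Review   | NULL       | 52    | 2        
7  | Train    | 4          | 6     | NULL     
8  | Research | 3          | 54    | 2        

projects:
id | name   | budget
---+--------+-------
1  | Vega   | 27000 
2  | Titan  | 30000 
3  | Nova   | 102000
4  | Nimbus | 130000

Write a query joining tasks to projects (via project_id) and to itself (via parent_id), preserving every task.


Two LEFT JOINs from the same base table tasks: one to projects via project_id, one to tasks itself via parent_id. Both are LEFT so every task is preserved.
Match against projects:
  - task 1 (Migrate): project_id=1 -> matches Vega
  - task 2 (Audit): project_id=1 -> matches Vega
  - task 3 (Optimize): project_id=1 -> matches Vega
  - task 4 (Deploy): project_id=4 -> matches Nimbus
  - task 5 (Test): project_id=2 -> matches Titan
  - task 6 (Review): project_id=NULL, no match -> kept with NULL
  - task 7 (Train): project_id=4 -> matches Nimbus
  - task 8 (Research): project_id=3 -> matches Nova
Match against tasks (self):
  - task 1 (Migrate): parent_id=NULL -> NULL
  - task 2 (Audit): parent_id=1 -> Migrate
  - task 3 (Optimize): parent_id=2 -> Audit
  - task 4 (Deploy): parent_id=NULL -> NULL
  - task 5 (Test): parent_id=3 -> Optimize
  - task 6 (Review): parent_id=2 -> Audit
  - task 7 (Train): parent_id=NULL -> NULL
  - task 8 (Research): parent_id=2 -> Audit

SQL:
SELECT a.name, b.name AS project, c.name AS parent
FROM tasks a
LEFT JOIN projects b ON a.project_id = b.id
LEFT JOIN tasks c ON a.parent_id = c.id

Result:
name     | project | parent  
---------+---------+---------
Migrate  | Vega    | NULL    
Audit    | Vega    | Migrate 
Optimize | Vega    | Audit   
Deploy   | Nimbus  | NULL    
Test     | Titan   | Optimize
Review   | NULL    | Audit   
Train    | Nimbus  | NULL    
Research | Nova    | Audit   


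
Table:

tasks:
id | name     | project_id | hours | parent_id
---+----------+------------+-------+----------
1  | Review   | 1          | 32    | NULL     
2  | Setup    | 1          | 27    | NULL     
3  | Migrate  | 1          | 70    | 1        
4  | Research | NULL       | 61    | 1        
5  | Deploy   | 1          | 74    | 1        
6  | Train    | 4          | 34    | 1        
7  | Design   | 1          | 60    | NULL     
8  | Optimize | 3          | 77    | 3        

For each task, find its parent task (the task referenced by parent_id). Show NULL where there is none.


This is a self-join: tasks is joined to a second copy of itself, matching each row's parent_id to another row's id. Use LEFT JOIN so rows with parent_id=NULL are kept.
  - task 1 (Review): parent_id=NULL -> NULL
  - task 2 (Setup): parent_id=NULL -> NULL
  - task 3 (Migrate): parent_id=1 -> Review
  - task 4 (Research): parent_id=1 -> Review
  - task 5 (Deploy): parent_id=1 -> Review
  - task 6 (Train): parent_id=1 -> Review
  - task 7 (Design): parent_id=NULL -> NULL
  - task 8 (Optimize): parent_id=3 -> Migrate

SQL:
SELECT a.name AS item, b.name AS parent
FROM tasks a
LEFT JOIN tasks b ON a.parent_id = b.id

Result:
item     | parent 
---------+--------
Review   | NULL   
Setup    | NULL   
Migrate  | Review 
Research | Review 
Deploy   | Review 
Train    | Review 
Design   | NULL   
Optimize | Migrate


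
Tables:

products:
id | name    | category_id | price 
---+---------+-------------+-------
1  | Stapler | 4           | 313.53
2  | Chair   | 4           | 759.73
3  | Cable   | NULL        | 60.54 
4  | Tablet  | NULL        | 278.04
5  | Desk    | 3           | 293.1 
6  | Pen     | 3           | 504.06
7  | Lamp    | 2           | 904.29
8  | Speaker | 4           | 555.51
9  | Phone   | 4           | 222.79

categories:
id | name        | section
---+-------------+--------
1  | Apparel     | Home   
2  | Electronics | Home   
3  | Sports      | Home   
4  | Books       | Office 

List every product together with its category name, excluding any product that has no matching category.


INNER JOIN keeps only products rows whose category_id matches an id in categories. Walk through each product:
  - product 1 (Stapler): category_id=4 -> matches Books
  - product 2 (Chair): category_id=4 -> matches Books
  - product 3 (Cable): category_id=NULL, no match -> dropped
  - product 4 (Tablet): category_id=NULL, no match -> dropped
  - product 5 (Desk): category_id=3 -> matches Sports
  - product 6 (Pen): category_id=3 -> matches Sports
  - product 7 (Lamp): category_id=2 -> matches Electronics
  - product 8 (Speaker): category_id=4 -> matches Books
  - product 9 (Phone): category_id=4 -> matches Books
So 2 of 9 rows are dropped.

SQL:
SELECT a.name, b.name AS category
FROM products a
INNER JOIN categories b ON a.category_id = b.id

Result:
name    | category   
--------+------------
Stapler | Books      
Chair   | Books      
Desk    | Sports     
Pen     | Sports     
Lamp    | Electronics
Speaker | Books      
Phone   | Books      


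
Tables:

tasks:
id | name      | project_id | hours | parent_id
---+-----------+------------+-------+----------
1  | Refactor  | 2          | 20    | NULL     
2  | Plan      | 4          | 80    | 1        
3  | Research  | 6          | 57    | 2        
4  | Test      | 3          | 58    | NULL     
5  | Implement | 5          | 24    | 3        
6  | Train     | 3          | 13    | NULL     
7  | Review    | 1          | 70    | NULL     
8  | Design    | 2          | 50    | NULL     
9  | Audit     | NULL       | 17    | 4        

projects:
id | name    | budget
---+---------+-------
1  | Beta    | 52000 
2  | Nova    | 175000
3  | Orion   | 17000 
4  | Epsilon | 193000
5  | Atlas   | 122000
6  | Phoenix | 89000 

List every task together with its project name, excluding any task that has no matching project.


INNER JOIN keeps only tasks rows whose project_id matches an id in projects. Walk through each task:
  - task 1 (Refactor): project_id=2 -> matches Nova
  - task 2 (Plan): project_id=4 -> matches Epsilon
  - task 3 (Research): project_id=6 -> matches Phoenix
  - task 4 (Test): project_id=3 -> matches Orion
  - task 5 (Implement): project_id=5 -> matches Atlas
  - task 6 (Train): project_id=3 -> matches Orion
  - task 7 (Review): project_id=1 -> matches Beta
  - task 8 (Design): project_id=2 -> matches Nova
  - task 9 (Audit): project_id=NULL, no match -> dropped
So 1 of 9 rows is dropped.

SQL:
SELECT a.name, b.name AS project
FROM tasks a
INNER JOIN projects b ON a.project_id = b.id

Result:
name      | project
----------+--------
Refactor  | Nova   
Plan      | Epsilon
Research  | Phoenix
Test      | Orion  
Implement | Atlas  
Train     | Orion  
Review    | Beta   
Design    | Nova   


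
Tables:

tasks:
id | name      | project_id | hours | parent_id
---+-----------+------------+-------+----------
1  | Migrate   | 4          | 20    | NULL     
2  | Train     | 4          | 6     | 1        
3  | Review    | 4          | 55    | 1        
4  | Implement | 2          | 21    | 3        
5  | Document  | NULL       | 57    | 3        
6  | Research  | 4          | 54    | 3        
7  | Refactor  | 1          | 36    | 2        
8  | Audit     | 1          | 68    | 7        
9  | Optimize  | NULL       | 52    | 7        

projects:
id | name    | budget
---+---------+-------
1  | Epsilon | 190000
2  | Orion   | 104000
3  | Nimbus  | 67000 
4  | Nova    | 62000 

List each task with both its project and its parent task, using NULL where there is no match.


Two LEFT JOINs from the same base table tasks: one to projects via project_id, one to tasks itself via parent_id. Both are LEFT so every task is preserved.
Match against projects:
  - task 1 (Migrate): project_id=4 -> matches Nova
  - task 2 (Train): project_id=4 -> matches Nova
  - task 3 (Review): project_id=4 -> matches Nova
  - task 4 (Implement): project_id=2 -> matches Orion
  - task 5 (Document): project_id=NULL, no match -> kept with NULL
  - task 6 (Research): project_id=4 -> matches Nova
  - task 7 (Refactor): project_id=1 -> matches Epsilon
  - task 8 (Audit): project_id=1 -> matches Epsilon
  - task 9 (Optimize): project_id=NULL, no match -> kept with NULL
Match against tasks (self):
  - task 1 (Migrate): parent_id=NULL -> NULL
  - task 2 (Train): parent_id=1 -> Migrate
  - task 3 (Review): parent_id=1 -> Migrate
  - task 4 (Implement): parent_id=3 -> Review
  - task 5 (Document): parent_id=3 -> Review
  - task 6 (Research): parent_id=3 -> Review
  - task 7 (Refactor): parent_id=2 -> Train
  - task 8 (Audit): parent_id=7 -> Refactor
  - task 9 (Optimize): parent_id=7 -> Refactor

SQL:
SELECT a.name, b.name AS project, c.name AS parent
FROM tasks a
LEFT JOIN projects b ON a.project_id = b.id
LEFT JOIN tasks c ON a.parent_id = c.id

Result:
name      | project | parent  
----------+---------+---------
Migrate   | Nova    | NULL    
Train     | Nova    | Migrate 
Review    | Nova    | Migrate 
Implement | Orion   | Review  
Document  | NULL    | Review  
Research  | Nova    | Review  
Refactor  | Epsilon | Train   
Audit     | Epsilon | Refactor
Optimize  | NULL    | Refactor


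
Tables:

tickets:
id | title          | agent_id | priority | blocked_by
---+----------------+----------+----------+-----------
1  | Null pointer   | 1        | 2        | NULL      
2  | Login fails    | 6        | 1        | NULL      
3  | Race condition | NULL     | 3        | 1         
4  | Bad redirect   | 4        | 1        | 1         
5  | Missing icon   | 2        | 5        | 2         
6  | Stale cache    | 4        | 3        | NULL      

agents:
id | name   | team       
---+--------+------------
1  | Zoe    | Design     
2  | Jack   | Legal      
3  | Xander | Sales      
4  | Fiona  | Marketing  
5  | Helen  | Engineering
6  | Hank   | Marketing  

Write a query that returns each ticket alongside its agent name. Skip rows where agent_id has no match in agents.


INNER JOIN keeps only tickets rows whose agent_id matches an id in agents. Walk through each ticket:
  - ticket 1 (Null pointer): agent_id=1 -> matches Zoe
  - ticket 2 (Login fails): agent_id=6 -> matches Hank
  - ticket 3 (Race condition): agent_id=NULL, no match -> dropped
  - ticket 4 (Bad redirect): agent_id=4 -> matches Fiona
  - ticket 5 (Missing icon): agent_id=2 -> matches Jack
  - ticket 6 (Stale cache): agent_id=4 -> matches Fiona
So 1 of 6 rows is dropped.

SQL:
SELECT a.title, b.name AS agent
FROM tickets a
INNER JOIN agents b ON a.agent_id = b.id

Result:
title        | agent
-------------+------
Null pointer | Zoe  
Login fails  | Hank 
Bad redirect | Fiona
Missing icon | Jack 
Stale cache  | Fiona


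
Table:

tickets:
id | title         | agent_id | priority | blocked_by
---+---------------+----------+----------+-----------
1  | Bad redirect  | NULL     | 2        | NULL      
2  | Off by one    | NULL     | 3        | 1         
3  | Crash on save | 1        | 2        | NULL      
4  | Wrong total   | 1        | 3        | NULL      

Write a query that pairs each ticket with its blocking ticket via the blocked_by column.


This is a self-join: tickets is joined to a second copy of itself, matching each row's blocked_by to another row's id. Use LEFT JOIN so rows with blocked_by=NULL are kept.
  - ticket 1 (Bad redirect): blocked_by=NULL -> NULL
  - ticket 2 (Off by one): blocked_by=1 -> Bad redirect
  - ticket 3 (Crash on save): blocked_by=NULL -> NULL
  - ticket 4 (Wrong total): blocked_by=NULL -> NULL

SQL:
SELECT a.title AS item, b.title AS blocked_by
FROM tickets a
LEFT JOIN tickets b ON a.blocked_by = b.id

Result:
item          | blocked_by  
--------------+-------------
Bad redirect  | NULL        
Off by one    | Bad redirect
Crash on save | NULL        
Wrong total   | NULL        


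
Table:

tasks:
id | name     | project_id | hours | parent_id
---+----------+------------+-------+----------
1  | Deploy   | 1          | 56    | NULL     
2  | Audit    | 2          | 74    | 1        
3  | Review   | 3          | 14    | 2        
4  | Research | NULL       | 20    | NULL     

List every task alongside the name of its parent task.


This is a self-join: tasks is joined to a second copy of itself, matching each row's parent_id to another row's id. Use LEFT JOIN so rows with parent_id=NULL are kept.
  - task 1 (Deploy): parent_id=NULL -> NULL
  - task 2 (Audit): parent_id=1 -> Deploy
  - task 3 (Review): parent_id=2 -> Audit
  - task 4 (Research): parent_id=NULL -> NULL

SQL:
SELECT a.name AS item, b.name AS parent
FROM tasks a
LEFT JOIN tasks b ON a.parent_id = b.id

Result:
item     | parent
---------+-------
Deploy   | NULL  
Audit    | Deploy
Review   | Audit 
Research | NULL  


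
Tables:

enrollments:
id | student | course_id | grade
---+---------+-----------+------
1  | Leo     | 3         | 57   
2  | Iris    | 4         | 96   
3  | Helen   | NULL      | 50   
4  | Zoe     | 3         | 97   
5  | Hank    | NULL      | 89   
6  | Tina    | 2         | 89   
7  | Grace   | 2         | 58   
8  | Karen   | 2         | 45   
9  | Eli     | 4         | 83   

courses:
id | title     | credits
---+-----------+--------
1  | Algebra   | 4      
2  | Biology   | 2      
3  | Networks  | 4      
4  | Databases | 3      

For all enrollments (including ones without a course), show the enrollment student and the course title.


LEFT JOIN keeps every row from enrollments (the left table); where course_id has no match in courses, the course columns become NULL. Walk through each enrollment:
  - enrollment 1 (Leo): course_id=3 -> matches Networks
  - enrollment 2 (Iris): course_id=4 -> matches Databases
  - enrollment 3 (Helen): course_id=NULL, no match -> kept with NULL
  - enrollment 4 (Zoe): course_id=3 -> matches Networks
  - enrollment 5 (Hank): course_id=NULL, no match -> kept with NULL
  - enrollment 6 (Tina): course_id=2 -> matches Biology
  - enrollment 7 (Grace): course_id=2 -> matches Biology
  - enrollment 8 (Karen): course_id=2 -> matches Biology
  - enrollment 9 (Eli): course_id=4 -> matches Databases
All 9 rows appear; 2 have NULL course.

SQL:
SELECT a.student, b.title AS course
FROM enrollments a
LEFT JOIN courses b ON a.course_id = b.id

Result:
student | course   
--------+----------
Leo     | Networks 
Iris    | Databases
Helen   | NULL     
Zoe     | Networks 
Hank    | NULL     
Tina    | Biology  
Grace   | Biology  
Karen   | Biology  
Eli     | Databases


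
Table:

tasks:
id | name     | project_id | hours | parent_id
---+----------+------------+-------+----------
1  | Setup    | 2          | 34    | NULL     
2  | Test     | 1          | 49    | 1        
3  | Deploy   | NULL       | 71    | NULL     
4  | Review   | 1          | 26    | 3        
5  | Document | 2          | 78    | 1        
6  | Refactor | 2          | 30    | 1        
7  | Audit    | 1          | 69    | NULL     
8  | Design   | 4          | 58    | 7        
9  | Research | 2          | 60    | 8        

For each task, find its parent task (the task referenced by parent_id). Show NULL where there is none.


This is a self-join: tasks is joined to a second copy of itself, matching each row's parent_id to another row's id. Use LEFT JOIN so rows with parent_id=NULL are kept.
  - task 1 (Setup): parent_id=NULL -> NULL
  - task 2 (Test): parent_id=1 -> Setup
  - task 3 (Deploy): parent_id=NULL -> NULL
  - task 4 (Review): parent_id=3 -> Deploy
  - task 5 (Document): parent_id=1 -> Setup
  - task 6 (Refactor): parent_id=1 -> Setup
  - task 7 (Audit): parent_id=NULL -> NULL
  - task 8 (Design): parent_id=7 -> Audit
  - task 9 (Research): parent_id=8 -> Design

SQL:
SELECT a.name AS item, b.name AS parent
FROM tasks a
LEFT JOIN tasks b ON a.parent_id = b.id

Result:
item     | parent
---------+-------
Setup    | NULL  
Test     | Setup 
Deploy   | NULL  
Review   | Deploy
Document | Setup 
Refactor | Setup 
Audit    | NULL  
Design   | Audit 
Research | Design


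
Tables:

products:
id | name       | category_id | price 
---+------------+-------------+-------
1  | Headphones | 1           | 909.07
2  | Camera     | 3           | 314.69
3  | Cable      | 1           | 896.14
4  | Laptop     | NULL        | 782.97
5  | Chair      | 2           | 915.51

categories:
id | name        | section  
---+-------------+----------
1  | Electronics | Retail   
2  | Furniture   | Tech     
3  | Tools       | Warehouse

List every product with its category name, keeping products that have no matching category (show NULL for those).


LEFT JOIN keeps every row from products (the left table); where category_id has no match in categories, the category columns become NULL. Walk through each product:
  - product 1 (Headphones): category_id=1 -> matches Electronics
  - product 2 (Camera): category_id=3 -> matches Tools
  - product 3 (Cable): category_id=1 -> matches Electronics
  - product 4 (Laptop): category_id=NULL, no match -> kept with NULL
  - product 5 (Chair): category_id=2 -> matches Furniture
All 5 rows appear; 1 has NULL category.

SQL:
SELECT a.name, b.name AS category
FROM products a
LEFT JOIN categories b ON a.category_id = b.id

Result:
name       | category   
-----------+------------
Headphones | Electronics
Camera     | Tools      
Cable      | Electronics
Laptop     | NULL       
Chair      | Furniture  


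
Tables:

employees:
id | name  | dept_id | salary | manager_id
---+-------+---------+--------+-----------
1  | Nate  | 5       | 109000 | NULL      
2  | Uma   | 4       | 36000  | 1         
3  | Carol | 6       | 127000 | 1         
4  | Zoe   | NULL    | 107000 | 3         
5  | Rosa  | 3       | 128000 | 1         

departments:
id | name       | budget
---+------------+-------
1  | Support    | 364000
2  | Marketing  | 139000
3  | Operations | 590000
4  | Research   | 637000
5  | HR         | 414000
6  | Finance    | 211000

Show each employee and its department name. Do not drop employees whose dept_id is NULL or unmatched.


LEFT JOIN keeps every row from employees (the left table); where dept_id has no match in departments, the department columns become NULL. Walk through each employee:
  - employee 1 (Nate): dept_id=5 -> matches HR
  - employee 2 (Uma): dept_id=4 -> matches Research
  - employee 3 (Carol): dept_id=6 -> matches Finance
  - employee 4 (Zoe): dept_id=NULL, no match -> kept with NULL
  - employee 5 (Rosa): dept_id=3 -> matches Operations
All 5 rows appear; 1 has NULL department.

SQL:
SELECT a.name, b.name AS department
FROM employees a
LEFT JOIN departments b ON a.dept_id = b.id

Result:
name  | department
------+-----------
Nate  | HR        
Uma   | Research  
Carol | Finance   
Zoe   | NULL      
Rosa  | Operations


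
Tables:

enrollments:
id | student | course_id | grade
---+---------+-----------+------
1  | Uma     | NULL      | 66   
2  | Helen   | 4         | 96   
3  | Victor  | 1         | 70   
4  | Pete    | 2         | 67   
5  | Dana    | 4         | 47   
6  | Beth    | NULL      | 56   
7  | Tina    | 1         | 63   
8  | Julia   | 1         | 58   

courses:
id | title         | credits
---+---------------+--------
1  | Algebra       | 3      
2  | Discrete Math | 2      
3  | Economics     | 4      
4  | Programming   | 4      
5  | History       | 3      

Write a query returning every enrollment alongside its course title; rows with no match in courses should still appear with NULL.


LEFT JOIN keeps every row from enrollments (the left table); where course_id has no match in courses, the course columns become NULL. Walk through each enrollment:
  - enrollment 1 (Uma): course_id=NULL, no match -> kept with NULL
  - enrollment 2 (Helen): course_id=4 -> matches Programming
  - enrollment 3 (Victor): course_id=1 -> matches Algebra
  - enrollment 4 (Pete): course_id=2 -> matches Discrete Math
  - enrollment 5 (Dana): course_id=4 -> matches Programming
  - enrollment 6 (Beth): course_id=NULL, no match -> kept with NULL
  - enrollment 7 (Tina): course_id=1 -> matches Algebra
  - enrollment 8 (Julia): course_id=1 -> matches Algebra
All 8 rows appear; 2 have NULL course.

SQL:
SELECT a.student, b.title AS course
FROM enrollments a
LEFT JOIN courses b ON a.course_id = b.id

Result:
student | course       
--------+--------------
Uma     | NULL         
Helen   | Programming  
Victor  | Algebra      
Pete    | Discrete Math
Dana    | Programming  
Beth    | NULL         
Tina    | Algebra      
Julia   | Algebra      
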